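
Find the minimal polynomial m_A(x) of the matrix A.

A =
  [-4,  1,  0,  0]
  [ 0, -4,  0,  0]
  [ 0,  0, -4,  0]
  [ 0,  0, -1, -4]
x^2 + 8*x + 16

The characteristic polynomial is χ_A(x) = (x + 4)^4, so the eigenvalues are known. The minimal polynomial is
  m_A(x) = Π_λ (x − λ)^{k_λ}
where k_λ is the size of the *largest* Jordan block for λ (equivalently, the smallest k with (A − λI)^k v = 0 for every generalised eigenvector v of λ).

  λ = -4: largest Jordan block has size 2, contributing (x + 4)^2

So m_A(x) = (x + 4)^2 = x^2 + 8*x + 16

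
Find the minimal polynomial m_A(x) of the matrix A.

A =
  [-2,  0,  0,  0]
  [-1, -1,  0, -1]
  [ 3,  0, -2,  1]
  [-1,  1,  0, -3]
x^3 + 6*x^2 + 12*x + 8

The characteristic polynomial is χ_A(x) = (x + 2)^4, so the eigenvalues are known. The minimal polynomial is
  m_A(x) = Π_λ (x − λ)^{k_λ}
where k_λ is the size of the *largest* Jordan block for λ (equivalently, the smallest k with (A − λI)^k v = 0 for every generalised eigenvector v of λ).

  λ = -2: largest Jordan block has size 3, contributing (x + 2)^3

So m_A(x) = (x + 2)^3 = x^3 + 6*x^2 + 12*x + 8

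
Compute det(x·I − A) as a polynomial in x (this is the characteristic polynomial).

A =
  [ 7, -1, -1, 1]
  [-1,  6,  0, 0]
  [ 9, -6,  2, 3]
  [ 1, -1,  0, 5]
x^4 - 20*x^3 + 150*x^2 - 500*x + 625

Expanding det(x·I − A) (e.g. by cofactor expansion or by noting that A is similar to its Jordan form J, which has the same characteristic polynomial as A) gives
  χ_A(x) = x^4 - 20*x^3 + 150*x^2 - 500*x + 625
which factors as (x - 5)^4. The eigenvalues (with algebraic multiplicities) are λ = 5 with multiplicity 4.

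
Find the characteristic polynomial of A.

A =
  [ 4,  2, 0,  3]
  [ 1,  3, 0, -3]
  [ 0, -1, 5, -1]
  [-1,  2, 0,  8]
x^4 - 20*x^3 + 150*x^2 - 500*x + 625

Expanding det(x·I − A) (e.g. by cofactor expansion or by noting that A is similar to its Jordan form J, which has the same characteristic polynomial as A) gives
  χ_A(x) = x^4 - 20*x^3 + 150*x^2 - 500*x + 625
which factors as (x - 5)^4. The eigenvalues (with algebraic multiplicities) are λ = 5 with multiplicity 4.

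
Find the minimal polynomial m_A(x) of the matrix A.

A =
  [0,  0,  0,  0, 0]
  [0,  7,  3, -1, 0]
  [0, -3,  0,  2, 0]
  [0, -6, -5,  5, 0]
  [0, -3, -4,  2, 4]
x^4 - 12*x^3 + 48*x^2 - 64*x

The characteristic polynomial is χ_A(x) = x*(x - 4)^4, so the eigenvalues are known. The minimal polynomial is
  m_A(x) = Π_λ (x − λ)^{k_λ}
where k_λ is the size of the *largest* Jordan block for λ (equivalently, the smallest k with (A − λI)^k v = 0 for every generalised eigenvector v of λ).

  λ = 0: largest Jordan block has size 1, contributing (x − 0)
  λ = 4: largest Jordan block has size 3, contributing (x − 4)^3

So m_A(x) = x*(x - 4)^3 = x^4 - 12*x^3 + 48*x^2 - 64*x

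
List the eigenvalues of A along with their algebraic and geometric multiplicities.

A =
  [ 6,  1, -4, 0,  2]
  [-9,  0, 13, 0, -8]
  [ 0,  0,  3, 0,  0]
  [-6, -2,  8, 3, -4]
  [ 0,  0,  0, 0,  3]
λ = 3: alg = 5, geom = 3

Step 1 — factor the characteristic polynomial to read off the algebraic multiplicities:
  χ_A(x) = (x - 3)^5

Step 2 — compute geometric multiplicities via the rank-nullity identity g(λ) = n − rank(A − λI):
  rank(A − (3)·I) = 2, so dim ker(A − (3)·I) = n − 2 = 3

Summary:
  λ = 3: algebraic multiplicity = 5, geometric multiplicity = 3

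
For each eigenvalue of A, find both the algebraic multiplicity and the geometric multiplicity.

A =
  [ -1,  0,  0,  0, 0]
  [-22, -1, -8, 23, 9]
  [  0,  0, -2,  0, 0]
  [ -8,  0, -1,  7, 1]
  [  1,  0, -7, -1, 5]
λ = -2: alg = 1, geom = 1; λ = -1: alg = 2, geom = 1; λ = 6: alg = 2, geom = 1

Step 1 — factor the characteristic polynomial to read off the algebraic multiplicities:
  χ_A(x) = (x - 6)^2*(x + 1)^2*(x + 2)

Step 2 — compute geometric multiplicities via the rank-nullity identity g(λ) = n − rank(A − λI):
  rank(A − (-2)·I) = 4, so dim ker(A − (-2)·I) = n − 4 = 1
  rank(A − (-1)·I) = 4, so dim ker(A − (-1)·I) = n − 4 = 1
  rank(A − (6)·I) = 4, so dim ker(A − (6)·I) = n − 4 = 1

Summary:
  λ = -2: algebraic multiplicity = 1, geometric multiplicity = 1
  λ = -1: algebraic multiplicity = 2, geometric multiplicity = 1
  λ = 6: algebraic multiplicity = 2, geometric multiplicity = 1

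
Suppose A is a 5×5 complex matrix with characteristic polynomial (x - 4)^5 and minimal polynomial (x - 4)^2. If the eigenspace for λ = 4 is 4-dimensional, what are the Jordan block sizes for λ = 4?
Block sizes for λ = 4: [2, 1, 1, 1]

Step 1 — from the characteristic polynomial, algebraic multiplicity of λ = 4 is 5. From dim ker(A − (4)·I) = 4, there are exactly 4 Jordan blocks for λ = 4.
Step 2 — from the minimal polynomial, the factor (x − 4)^2 tells us the largest block for λ = 4 has size 2.
Step 3 — with total size 5, 4 blocks, and largest block 2, the block sizes (in nonincreasing order) are [2, 1, 1, 1].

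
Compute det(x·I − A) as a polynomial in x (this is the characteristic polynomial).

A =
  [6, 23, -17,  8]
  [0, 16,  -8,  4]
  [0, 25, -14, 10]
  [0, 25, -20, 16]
x^4 - 24*x^3 + 216*x^2 - 864*x + 1296

Expanding det(x·I − A) (e.g. by cofactor expansion or by noting that A is similar to its Jordan form J, which has the same characteristic polynomial as A) gives
  χ_A(x) = x^4 - 24*x^3 + 216*x^2 - 864*x + 1296
which factors as (x - 6)^4. The eigenvalues (with algebraic multiplicities) are λ = 6 with multiplicity 4.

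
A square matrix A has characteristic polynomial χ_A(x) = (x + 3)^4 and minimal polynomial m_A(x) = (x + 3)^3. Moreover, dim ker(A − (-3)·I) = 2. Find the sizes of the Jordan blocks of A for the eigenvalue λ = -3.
Block sizes for λ = -3: [3, 1]

Step 1 — from the characteristic polynomial, algebraic multiplicity of λ = -3 is 4. From dim ker(A − (-3)·I) = 2, there are exactly 2 Jordan blocks for λ = -3.
Step 2 — from the minimal polynomial, the factor (x + 3)^3 tells us the largest block for λ = -3 has size 3.
Step 3 — with total size 4, 2 blocks, and largest block 3, the block sizes (in nonincreasing order) are [3, 1].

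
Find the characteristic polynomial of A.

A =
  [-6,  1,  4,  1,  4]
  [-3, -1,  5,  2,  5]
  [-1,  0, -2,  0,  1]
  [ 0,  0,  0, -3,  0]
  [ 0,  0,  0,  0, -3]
x^5 + 15*x^4 + 90*x^3 + 270*x^2 + 405*x + 243

Expanding det(x·I − A) (e.g. by cofactor expansion or by noting that A is similar to its Jordan form J, which has the same characteristic polynomial as A) gives
  χ_A(x) = x^5 + 15*x^4 + 90*x^3 + 270*x^2 + 405*x + 243
which factors as (x + 3)^5. The eigenvalues (with algebraic multiplicities) are λ = -3 with multiplicity 5.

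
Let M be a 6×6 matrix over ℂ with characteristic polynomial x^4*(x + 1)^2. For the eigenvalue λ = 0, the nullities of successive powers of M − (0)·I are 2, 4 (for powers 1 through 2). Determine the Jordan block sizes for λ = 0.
Block sizes for λ = 0: [2, 2]

From the dimensions of kernels of powers, the number of Jordan blocks of size at least j is d_j − d_{j−1} where d_j = dim ker(N^j) (with d_0 = 0). Computing the differences gives [2, 2].
The number of blocks of size exactly k is (#blocks of size ≥ k) − (#blocks of size ≥ k + 1), so the partition is: 2 block(s) of size 2.
In nonincreasing order the block sizes are [2, 2].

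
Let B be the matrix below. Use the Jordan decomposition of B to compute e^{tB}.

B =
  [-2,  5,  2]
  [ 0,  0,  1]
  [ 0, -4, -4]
e^{tB} =
  [exp(-2*t), t^2*exp(-2*t) + 5*t*exp(-2*t), t^2*exp(-2*t)/2 + 2*t*exp(-2*t)]
  [0, 2*t*exp(-2*t) + exp(-2*t), t*exp(-2*t)]
  [0, -4*t*exp(-2*t), -2*t*exp(-2*t) + exp(-2*t)]

Strategy: write B = P · J · P⁻¹ where J is a Jordan canonical form, so e^{tB} = P · e^{tJ} · P⁻¹, and e^{tJ} can be computed block-by-block.

B has Jordan form
J =
  [-2,  1,  0]
  [ 0, -2,  1]
  [ 0,  0, -2]
(up to reordering of blocks).

Per-block formulas:
  For a 3×3 Jordan block J_3(-2): exp(t · J_3(-2)) = e^(-2t)·(I + t·N + (t^2/2)·N^2), where N is the 3×3 nilpotent shift.

After assembling e^{tJ} and conjugating by P, we get:

e^{tB} =
  [exp(-2*t), t^2*exp(-2*t) + 5*t*exp(-2*t), t^2*exp(-2*t)/2 + 2*t*exp(-2*t)]
  [0, 2*t*exp(-2*t) + exp(-2*t), t*exp(-2*t)]
  [0, -4*t*exp(-2*t), -2*t*exp(-2*t) + exp(-2*t)]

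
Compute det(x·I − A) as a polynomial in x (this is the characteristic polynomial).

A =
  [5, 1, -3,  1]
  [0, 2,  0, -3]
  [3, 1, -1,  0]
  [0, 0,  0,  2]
x^4 - 8*x^3 + 24*x^2 - 32*x + 16

Expanding det(x·I − A) (e.g. by cofactor expansion or by noting that A is similar to its Jordan form J, which has the same characteristic polynomial as A) gives
  χ_A(x) = x^4 - 8*x^3 + 24*x^2 - 32*x + 16
which factors as (x - 2)^4. The eigenvalues (with algebraic multiplicities) are λ = 2 with multiplicity 4.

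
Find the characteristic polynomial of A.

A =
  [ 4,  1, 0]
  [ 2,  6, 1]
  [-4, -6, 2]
x^3 - 12*x^2 + 48*x - 64

Expanding det(x·I − A) (e.g. by cofactor expansion or by noting that A is similar to its Jordan form J, which has the same characteristic polynomial as A) gives
  χ_A(x) = x^3 - 12*x^2 + 48*x - 64
which factors as (x - 4)^3. The eigenvalues (with algebraic multiplicities) are λ = 4 with multiplicity 3.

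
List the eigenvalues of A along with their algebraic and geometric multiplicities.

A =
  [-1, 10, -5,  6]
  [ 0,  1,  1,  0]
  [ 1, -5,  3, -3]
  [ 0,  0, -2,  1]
λ = 1: alg = 4, geom = 2

Step 1 — factor the characteristic polynomial to read off the algebraic multiplicities:
  χ_A(x) = (x - 1)^4

Step 2 — compute geometric multiplicities via the rank-nullity identity g(λ) = n − rank(A − λI):
  rank(A − (1)·I) = 2, so dim ker(A − (1)·I) = n − 2 = 2

Summary:
  λ = 1: algebraic multiplicity = 4, geometric multiplicity = 2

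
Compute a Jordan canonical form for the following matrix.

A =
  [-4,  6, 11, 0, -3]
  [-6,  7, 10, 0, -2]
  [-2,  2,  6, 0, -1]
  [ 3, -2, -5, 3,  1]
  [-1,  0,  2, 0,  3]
J_3(3) ⊕ J_1(3) ⊕ J_1(3)

The characteristic polynomial is
  det(x·I − A) = x^5 - 15*x^4 + 90*x^3 - 270*x^2 + 405*x - 243 = (x - 3)^5

Eigenvalues and multiplicities (the geometric multiplicity of λ is n − rank(A − λI), which equals the number of Jordan blocks for λ):
  λ = 3: algebraic multiplicity = 5, geometric multiplicity = 3

Determining the block sizes for each eigenvalue:
  λ = 3: with am = 5 and gm = 3, the partition is not yet determined (e.g. several partitions of 5 into 3 parts exist). Let N = A − (3)·I. Computing rank(N^1) = 2, rank(N^2) = 1, rank(N^3) = 0; the number of blocks of size ≥ j is rank(N^{j−1}) − rank(N^j), giving [3, 1, 1]. So we have 1 block(s) of size 3, 2 block(s) of size 1 → block sizes [3, 1, 1]

Assembling the blocks gives a Jordan form
J =
  [3, 1, 0, 0, 0]
  [0, 3, 1, 0, 0]
  [0, 0, 3, 0, 0]
  [0, 0, 0, 3, 0]
  [0, 0, 0, 0, 3]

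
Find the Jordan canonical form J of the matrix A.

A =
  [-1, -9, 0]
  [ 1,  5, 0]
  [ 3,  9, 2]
J_2(2) ⊕ J_1(2)

The characteristic polynomial is
  det(x·I − A) = x^3 - 6*x^2 + 12*x - 8 = (x - 2)^3

Eigenvalues and multiplicities (the geometric multiplicity of λ is n − rank(A − λI), which equals the number of Jordan blocks for λ):
  λ = 2: algebraic multiplicity = 3, geometric multiplicity = 2

Determining the block sizes for each eigenvalue:
  λ = 2: 2 blocks summing to 3 forces exactly one block of size 2 and the rest size 1 → block sizes [2, 1]

Assembling the blocks gives a Jordan form
J =
  [2, 1, 0]
  [0, 2, 0]
  [0, 0, 2]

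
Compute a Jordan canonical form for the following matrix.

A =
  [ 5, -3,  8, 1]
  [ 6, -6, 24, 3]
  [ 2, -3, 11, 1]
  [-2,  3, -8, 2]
J_2(3) ⊕ J_1(3) ⊕ J_1(3)

The characteristic polynomial is
  det(x·I − A) = x^4 - 12*x^3 + 54*x^2 - 108*x + 81 = (x - 3)^4

Eigenvalues and multiplicities (the geometric multiplicity of λ is n − rank(A − λI), which equals the number of Jordan blocks for λ):
  λ = 3: algebraic multiplicity = 4, geometric multiplicity = 3

Determining the block sizes for each eigenvalue:
  λ = 3: 3 blocks summing to 4 forces exactly one block of size 2 and the rest size 1 → block sizes [2, 1, 1]

Assembling the blocks gives a Jordan form
J =
  [3, 1, 0, 0]
  [0, 3, 0, 0]
  [0, 0, 3, 0]
  [0, 0, 0, 3]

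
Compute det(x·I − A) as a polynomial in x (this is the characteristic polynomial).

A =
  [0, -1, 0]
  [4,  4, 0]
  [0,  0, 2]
x^3 - 6*x^2 + 12*x - 8

Expanding det(x·I − A) (e.g. by cofactor expansion or by noting that A is similar to its Jordan form J, which has the same characteristic polynomial as A) gives
  χ_A(x) = x^3 - 6*x^2 + 12*x - 8
which factors as (x - 2)^3. The eigenvalues (with algebraic multiplicities) are λ = 2 with multiplicity 3.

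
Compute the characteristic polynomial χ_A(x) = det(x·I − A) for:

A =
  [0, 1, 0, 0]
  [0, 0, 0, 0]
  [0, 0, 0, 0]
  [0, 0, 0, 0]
x^4

Expanding det(x·I − A) (e.g. by cofactor expansion or by noting that A is similar to its Jordan form J, which has the same characteristic polynomial as A) gives
  χ_A(x) = x^4
which factors as x^4. The eigenvalues (with algebraic multiplicities) are λ = 0 with multiplicity 4.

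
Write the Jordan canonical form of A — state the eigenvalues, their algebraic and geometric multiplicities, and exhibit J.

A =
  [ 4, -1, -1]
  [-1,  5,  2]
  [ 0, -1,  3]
J_3(4)

The characteristic polynomial is
  det(x·I − A) = x^3 - 12*x^2 + 48*x - 64 = (x - 4)^3

Eigenvalues and multiplicities (the geometric multiplicity of λ is n − rank(A − λI), which equals the number of Jordan blocks for λ):
  λ = 4: algebraic multiplicity = 3, geometric multiplicity = 1

Determining the block sizes for each eigenvalue:
  λ = 4: one block (gm = 1), so the single block has size am = 3 → block sizes [3]

Assembling the blocks gives a Jordan form
J =
  [4, 1, 0]
  [0, 4, 1]
  [0, 0, 4]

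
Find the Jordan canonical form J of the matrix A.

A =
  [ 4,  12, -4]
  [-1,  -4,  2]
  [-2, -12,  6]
J_2(2) ⊕ J_1(2)

The characteristic polynomial is
  det(x·I − A) = x^3 - 6*x^2 + 12*x - 8 = (x - 2)^3

Eigenvalues and multiplicities (the geometric multiplicity of λ is n − rank(A − λI), which equals the number of Jordan blocks for λ):
  λ = 2: algebraic multiplicity = 3, geometric multiplicity = 2

Determining the block sizes for each eigenvalue:
  λ = 2: 2 blocks summing to 3 forces exactly one block of size 2 and the rest size 1 → block sizes [2, 1]

Assembling the blocks gives a Jordan form
J =
  [2, 1, 0]
  [0, 2, 0]
  [0, 0, 2]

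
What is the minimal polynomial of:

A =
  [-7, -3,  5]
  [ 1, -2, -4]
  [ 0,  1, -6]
x^3 + 15*x^2 + 75*x + 125

The characteristic polynomial is χ_A(x) = (x + 5)^3, so the eigenvalues are known. The minimal polynomial is
  m_A(x) = Π_λ (x − λ)^{k_λ}
where k_λ is the size of the *largest* Jordan block for λ (equivalently, the smallest k with (A − λI)^k v = 0 for every generalised eigenvector v of λ).

  λ = -5: largest Jordan block has size 3, contributing (x + 5)^3

So m_A(x) = (x + 5)^3 = x^3 + 15*x^2 + 75*x + 125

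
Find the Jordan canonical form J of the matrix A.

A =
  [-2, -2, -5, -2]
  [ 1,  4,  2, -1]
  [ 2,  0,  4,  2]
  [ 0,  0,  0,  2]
J_3(2) ⊕ J_1(2)

The characteristic polynomial is
  det(x·I − A) = x^4 - 8*x^3 + 24*x^2 - 32*x + 16 = (x - 2)^4

Eigenvalues and multiplicities (the geometric multiplicity of λ is n − rank(A − λI), which equals the number of Jordan blocks for λ):
  λ = 2: algebraic multiplicity = 4, geometric multiplicity = 2

Determining the block sizes for each eigenvalue:
  λ = 2: with am = 4 and gm = 2, the partition is not yet determined (e.g. several partitions of 4 into 2 parts exist). Let N = A − (2)·I. Computing rank(N^1) = 2, rank(N^2) = 1, rank(N^3) = 0; the number of blocks of size ≥ j is rank(N^{j−1}) − rank(N^j), giving [2, 1, 1]. So we have 1 block(s) of size 3, 1 block(s) of size 1 → block sizes [3, 1]

Assembling the blocks gives a Jordan form
J =
  [2, 1, 0, 0]
  [0, 2, 1, 0]
  [0, 0, 2, 0]
  [0, 0, 0, 2]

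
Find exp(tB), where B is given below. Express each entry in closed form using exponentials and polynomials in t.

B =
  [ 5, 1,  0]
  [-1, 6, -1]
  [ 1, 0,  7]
e^{tB} =
  [-t*exp(6*t) + exp(6*t), -t^2*exp(6*t)/2 + t*exp(6*t), -t^2*exp(6*t)/2]
  [-t*exp(6*t), -t^2*exp(6*t)/2 + exp(6*t), -t^2*exp(6*t)/2 - t*exp(6*t)]
  [t*exp(6*t), t^2*exp(6*t)/2, t^2*exp(6*t)/2 + t*exp(6*t) + exp(6*t)]

Strategy: write B = P · J · P⁻¹ where J is a Jordan canonical form, so e^{tB} = P · e^{tJ} · P⁻¹, and e^{tJ} can be computed block-by-block.

B has Jordan form
J =
  [6, 1, 0]
  [0, 6, 1]
  [0, 0, 6]
(up to reordering of blocks).

Per-block formulas:
  For a 3×3 Jordan block J_3(6): exp(t · J_3(6)) = e^(6t)·(I + t·N + (t^2/2)·N^2), where N is the 3×3 nilpotent shift.

After assembling e^{tJ} and conjugating by P, we get:

e^{tB} =
  [-t*exp(6*t) + exp(6*t), -t^2*exp(6*t)/2 + t*exp(6*t), -t^2*exp(6*t)/2]
  [-t*exp(6*t), -t^2*exp(6*t)/2 + exp(6*t), -t^2*exp(6*t)/2 - t*exp(6*t)]
  [t*exp(6*t), t^2*exp(6*t)/2, t^2*exp(6*t)/2 + t*exp(6*t) + exp(6*t)]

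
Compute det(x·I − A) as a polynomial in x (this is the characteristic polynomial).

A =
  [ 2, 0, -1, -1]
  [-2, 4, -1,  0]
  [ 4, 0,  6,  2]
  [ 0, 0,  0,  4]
x^4 - 16*x^3 + 96*x^2 - 256*x + 256

Expanding det(x·I − A) (e.g. by cofactor expansion or by noting that A is similar to its Jordan form J, which has the same characteristic polynomial as A) gives
  χ_A(x) = x^4 - 16*x^3 + 96*x^2 - 256*x + 256
which factors as (x - 4)^4. The eigenvalues (with algebraic multiplicities) are λ = 4 with multiplicity 4.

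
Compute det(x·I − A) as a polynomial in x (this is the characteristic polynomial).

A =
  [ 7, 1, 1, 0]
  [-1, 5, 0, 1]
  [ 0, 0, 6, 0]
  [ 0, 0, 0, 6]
x^4 - 24*x^3 + 216*x^2 - 864*x + 1296

Expanding det(x·I − A) (e.g. by cofactor expansion or by noting that A is similar to its Jordan form J, which has the same characteristic polynomial as A) gives
  χ_A(x) = x^4 - 24*x^3 + 216*x^2 - 864*x + 1296
which factors as (x - 6)^4. The eigenvalues (with algebraic multiplicities) are λ = 6 with multiplicity 4.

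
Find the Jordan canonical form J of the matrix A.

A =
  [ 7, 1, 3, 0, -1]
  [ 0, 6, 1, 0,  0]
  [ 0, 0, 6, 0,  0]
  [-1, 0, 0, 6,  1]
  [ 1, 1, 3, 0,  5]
J_3(6) ⊕ J_2(6)

The characteristic polynomial is
  det(x·I − A) = x^5 - 30*x^4 + 360*x^3 - 2160*x^2 + 6480*x - 7776 = (x - 6)^5

Eigenvalues and multiplicities (the geometric multiplicity of λ is n − rank(A − λI), which equals the number of Jordan blocks for λ):
  λ = 6: algebraic multiplicity = 5, geometric multiplicity = 2

Determining the block sizes for each eigenvalue:
  λ = 6: with am = 5 and gm = 2, the partition is not yet determined (e.g. several partitions of 5 into 2 parts exist). Let N = A − (6)·I. Computing rank(N^1) = 3, rank(N^2) = 1, rank(N^3) = 0; the number of blocks of size ≥ j is rank(N^{j−1}) − rank(N^j), giving [2, 2, 1]. So we have 1 block(s) of size 3, 1 block(s) of size 2 → block sizes [3, 2]

Assembling the blocks gives a Jordan form
J =
  [6, 1, 0, 0, 0]
  [0, 6, 1, 0, 0]
  [0, 0, 6, 0, 0]
  [0, 0, 0, 6, 1]
  [0, 0, 0, 0, 6]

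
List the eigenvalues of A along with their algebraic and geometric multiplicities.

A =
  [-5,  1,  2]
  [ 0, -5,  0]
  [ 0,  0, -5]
λ = -5: alg = 3, geom = 2

Step 1 — factor the characteristic polynomial to read off the algebraic multiplicities:
  χ_A(x) = (x + 5)^3

Step 2 — compute geometric multiplicities via the rank-nullity identity g(λ) = n − rank(A − λI):
  rank(A − (-5)·I) = 1, so dim ker(A − (-5)·I) = n − 1 = 2

Summary:
  λ = -5: algebraic multiplicity = 3, geometric multiplicity = 2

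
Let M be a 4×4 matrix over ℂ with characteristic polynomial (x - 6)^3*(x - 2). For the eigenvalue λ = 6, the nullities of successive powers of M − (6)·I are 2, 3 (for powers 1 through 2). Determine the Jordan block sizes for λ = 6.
Block sizes for λ = 6: [2, 1]

From the dimensions of kernels of powers, the number of Jordan blocks of size at least j is d_j − d_{j−1} where d_j = dim ker(N^j) (with d_0 = 0). Computing the differences gives [2, 1].
The number of blocks of size exactly k is (#blocks of size ≥ k) − (#blocks of size ≥ k + 1), so the partition is: 1 block(s) of size 1, 1 block(s) of size 2.
In nonincreasing order the block sizes are [2, 1].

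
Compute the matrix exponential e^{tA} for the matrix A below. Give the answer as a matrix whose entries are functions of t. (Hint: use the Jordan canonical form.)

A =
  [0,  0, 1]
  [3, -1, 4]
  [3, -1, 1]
e^{tA} =
  [3*t^2/2 + 1, -t^2/2, t^2/2 + t]
  [9*t^2/2 + 3*t, -3*t^2/2 - t + 1, 3*t^2/2 + 4*t]
  [3*t, -t, t + 1]

Strategy: write A = P · J · P⁻¹ where J is a Jordan canonical form, so e^{tA} = P · e^{tJ} · P⁻¹, and e^{tJ} can be computed block-by-block.

A has Jordan form
J =
  [0, 1, 0]
  [0, 0, 1]
  [0, 0, 0]
(up to reordering of blocks).

Per-block formulas:
  For a 3×3 Jordan block J_3(0): exp(t · J_3(0)) = e^(0t)·(I + t·N + (t^2/2)·N^2), where N is the 3×3 nilpotent shift.

After assembling e^{tJ} and conjugating by P, we get:

e^{tA} =
  [3*t^2/2 + 1, -t^2/2, t^2/2 + t]
  [9*t^2/2 + 3*t, -3*t^2/2 - t + 1, 3*t^2/2 + 4*t]
  [3*t, -t, t + 1]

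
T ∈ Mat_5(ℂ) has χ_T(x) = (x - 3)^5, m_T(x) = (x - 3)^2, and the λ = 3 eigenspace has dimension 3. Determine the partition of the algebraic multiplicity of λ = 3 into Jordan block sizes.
Block sizes for λ = 3: [2, 2, 1]

Step 1 — from the characteristic polynomial, algebraic multiplicity of λ = 3 is 5. From dim ker(T − (3)·I) = 3, there are exactly 3 Jordan blocks for λ = 3.
Step 2 — from the minimal polynomial, the factor (x − 3)^2 tells us the largest block for λ = 3 has size 2.
Step 3 — with total size 5, 3 blocks, and largest block 2, the block sizes (in nonincreasing order) are [2, 2, 1].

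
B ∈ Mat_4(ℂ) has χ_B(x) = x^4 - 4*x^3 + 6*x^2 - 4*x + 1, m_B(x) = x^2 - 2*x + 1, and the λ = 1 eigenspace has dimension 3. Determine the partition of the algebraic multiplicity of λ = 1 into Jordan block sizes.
Block sizes for λ = 1: [2, 1, 1]

Step 1 — from the characteristic polynomial, algebraic multiplicity of λ = 1 is 4. From dim ker(B − (1)·I) = 3, there are exactly 3 Jordan blocks for λ = 1.
Step 2 — from the minimal polynomial, the factor (x − 1)^2 tells us the largest block for λ = 1 has size 2.
Step 3 — with total size 4, 3 blocks, and largest block 2, the block sizes (in nonincreasing order) are [2, 1, 1].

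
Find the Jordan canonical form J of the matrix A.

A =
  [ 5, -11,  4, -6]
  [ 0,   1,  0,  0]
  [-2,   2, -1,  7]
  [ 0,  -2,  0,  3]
J_2(1) ⊕ J_2(3)

The characteristic polynomial is
  det(x·I − A) = x^4 - 8*x^3 + 22*x^2 - 24*x + 9 = (x - 3)^2*(x - 1)^2

Eigenvalues and multiplicities (the geometric multiplicity of λ is n − rank(A − λI), which equals the number of Jordan blocks for λ):
  λ = 1: algebraic multiplicity = 2, geometric multiplicity = 1
  λ = 3: algebraic multiplicity = 2, geometric multiplicity = 1

Determining the block sizes for each eigenvalue:
  λ = 1: one block (gm = 1), so the single block has size am = 2 → block sizes [2]
  λ = 3: one block (gm = 1), so the single block has size am = 2 → block sizes [2]

Assembling the blocks gives a Jordan form
J =
  [1, 1, 0, 0]
  [0, 1, 0, 0]
  [0, 0, 3, 1]
  [0, 0, 0, 3]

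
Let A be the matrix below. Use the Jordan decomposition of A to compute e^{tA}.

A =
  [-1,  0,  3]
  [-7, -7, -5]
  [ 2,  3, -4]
e^{tA} =
  [15*t^2*exp(-4*t)/2 + 3*t*exp(-4*t) + exp(-4*t), 9*t^2*exp(-4*t)/2, 9*t^2*exp(-4*t)/2 + 3*t*exp(-4*t)]
  [-5*t^2*exp(-4*t) - 7*t*exp(-4*t), -3*t^2*exp(-4*t) - 3*t*exp(-4*t) + exp(-4*t), -3*t^2*exp(-4*t) - 5*t*exp(-4*t)]
  [-15*t^2*exp(-4*t)/2 + 2*t*exp(-4*t), -9*t^2*exp(-4*t)/2 + 3*t*exp(-4*t), -9*t^2*exp(-4*t)/2 + exp(-4*t)]

Strategy: write A = P · J · P⁻¹ where J is a Jordan canonical form, so e^{tA} = P · e^{tJ} · P⁻¹, and e^{tJ} can be computed block-by-block.

A has Jordan form
J =
  [-4,  1,  0]
  [ 0, -4,  1]
  [ 0,  0, -4]
(up to reordering of blocks).

Per-block formulas:
  For a 3×3 Jordan block J_3(-4): exp(t · J_3(-4)) = e^(-4t)·(I + t·N + (t^2/2)·N^2), where N is the 3×3 nilpotent shift.

After assembling e^{tJ} and conjugating by P, we get:

e^{tA} =
  [15*t^2*exp(-4*t)/2 + 3*t*exp(-4*t) + exp(-4*t), 9*t^2*exp(-4*t)/2, 9*t^2*exp(-4*t)/2 + 3*t*exp(-4*t)]
  [-5*t^2*exp(-4*t) - 7*t*exp(-4*t), -3*t^2*exp(-4*t) - 3*t*exp(-4*t) + exp(-4*t), -3*t^2*exp(-4*t) - 5*t*exp(-4*t)]
  [-15*t^2*exp(-4*t)/2 + 2*t*exp(-4*t), -9*t^2*exp(-4*t)/2 + 3*t*exp(-4*t), -9*t^2*exp(-4*t)/2 + exp(-4*t)]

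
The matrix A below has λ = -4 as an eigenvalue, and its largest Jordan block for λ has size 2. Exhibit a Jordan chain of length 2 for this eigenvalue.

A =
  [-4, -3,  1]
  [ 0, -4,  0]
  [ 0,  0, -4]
A Jordan chain for λ = -4 of length 2:
v_1 = (-3, 0, 0)ᵀ
v_2 = (0, 1, 0)ᵀ

Let N = A − (-4)·I. We want v_2 with N^2 v_2 = 0 but N^1 v_2 ≠ 0; then v_{j-1} := N · v_j for j = 2, …, 2.

Pick v_2 = (0, 1, 0)ᵀ.
Then v_1 = N · v_2 = (-3, 0, 0)ᵀ.

Sanity check: (A − (-4)·I) v_1 = (0, 0, 0)ᵀ = 0. ✓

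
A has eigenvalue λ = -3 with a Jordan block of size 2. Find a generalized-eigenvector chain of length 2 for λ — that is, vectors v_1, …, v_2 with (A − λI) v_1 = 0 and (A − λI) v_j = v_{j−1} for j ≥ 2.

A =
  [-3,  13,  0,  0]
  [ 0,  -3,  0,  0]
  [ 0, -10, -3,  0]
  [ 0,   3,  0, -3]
A Jordan chain for λ = -3 of length 2:
v_1 = (13, 0, -10, 3)ᵀ
v_2 = (0, 1, 0, 0)ᵀ

Let N = A − (-3)·I. We want v_2 with N^2 v_2 = 0 but N^1 v_2 ≠ 0; then v_{j-1} := N · v_j for j = 2, …, 2.

Pick v_2 = (0, 1, 0, 0)ᵀ.
Then v_1 = N · v_2 = (13, 0, -10, 3)ᵀ.

Sanity check: (A − (-3)·I) v_1 = (0, 0, 0, 0)ᵀ = 0. ✓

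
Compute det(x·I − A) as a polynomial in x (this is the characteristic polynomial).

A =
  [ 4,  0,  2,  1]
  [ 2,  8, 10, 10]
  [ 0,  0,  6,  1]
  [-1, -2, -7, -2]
x^4 - 16*x^3 + 96*x^2 - 256*x + 256

Expanding det(x·I − A) (e.g. by cofactor expansion or by noting that A is similar to its Jordan form J, which has the same characteristic polynomial as A) gives
  χ_A(x) = x^4 - 16*x^3 + 96*x^2 - 256*x + 256
which factors as (x - 4)^4. The eigenvalues (with algebraic multiplicities) are λ = 4 with multiplicity 4.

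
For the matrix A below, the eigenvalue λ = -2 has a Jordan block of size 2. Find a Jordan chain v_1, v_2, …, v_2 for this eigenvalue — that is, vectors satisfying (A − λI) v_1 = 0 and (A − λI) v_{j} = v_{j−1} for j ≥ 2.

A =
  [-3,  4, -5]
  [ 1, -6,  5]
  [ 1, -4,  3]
A Jordan chain for λ = -2 of length 2:
v_1 = (-1, 1, 1)ᵀ
v_2 = (1, 0, 0)ᵀ

Let N = A − (-2)·I. We want v_2 with N^2 v_2 = 0 but N^1 v_2 ≠ 0; then v_{j-1} := N · v_j for j = 2, …, 2.

Pick v_2 = (1, 0, 0)ᵀ.
Then v_1 = N · v_2 = (-1, 1, 1)ᵀ.

Sanity check: (A − (-2)·I) v_1 = (0, 0, 0)ᵀ = 0. ✓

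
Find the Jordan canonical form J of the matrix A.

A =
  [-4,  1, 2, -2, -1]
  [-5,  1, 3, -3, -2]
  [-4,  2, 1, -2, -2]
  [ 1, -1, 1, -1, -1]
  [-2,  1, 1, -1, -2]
J_3(-1) ⊕ J_2(-1)

The characteristic polynomial is
  det(x·I − A) = x^5 + 5*x^4 + 10*x^3 + 10*x^2 + 5*x + 1 = (x + 1)^5

Eigenvalues and multiplicities (the geometric multiplicity of λ is n − rank(A − λI), which equals the number of Jordan blocks for λ):
  λ = -1: algebraic multiplicity = 5, geometric multiplicity = 2

Determining the block sizes for each eigenvalue:
  λ = -1: with am = 5 and gm = 2, the partition is not yet determined (e.g. several partitions of 5 into 2 parts exist). Let N = A − (-1)·I. Computing rank(N^1) = 3, rank(N^2) = 1, rank(N^3) = 0; the number of blocks of size ≥ j is rank(N^{j−1}) − rank(N^j), giving [2, 2, 1]. So we have 1 block(s) of size 3, 1 block(s) of size 2 → block sizes [3, 2]

Assembling the blocks gives a Jordan form
J =
  [-1,  1,  0,  0,  0]
  [ 0, -1,  1,  0,  0]
  [ 0,  0, -1,  0,  0]
  [ 0,  0,  0, -1,  1]
  [ 0,  0,  0,  0, -1]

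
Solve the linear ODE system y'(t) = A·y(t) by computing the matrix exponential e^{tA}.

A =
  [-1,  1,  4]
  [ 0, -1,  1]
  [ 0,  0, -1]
e^{tA} =
  [exp(-t), t*exp(-t), t^2*exp(-t)/2 + 4*t*exp(-t)]
  [0, exp(-t), t*exp(-t)]
  [0, 0, exp(-t)]

Strategy: write A = P · J · P⁻¹ where J is a Jordan canonical form, so e^{tA} = P · e^{tJ} · P⁻¹, and e^{tJ} can be computed block-by-block.

A has Jordan form
J =
  [-1,  1,  0]
  [ 0, -1,  1]
  [ 0,  0, -1]
(up to reordering of blocks).

Per-block formulas:
  For a 3×3 Jordan block J_3(-1): exp(t · J_3(-1)) = e^(-1t)·(I + t·N + (t^2/2)·N^2), where N is the 3×3 nilpotent shift.

After assembling e^{tJ} and conjugating by P, we get:

e^{tA} =
  [exp(-t), t*exp(-t), t^2*exp(-t)/2 + 4*t*exp(-t)]
  [0, exp(-t), t*exp(-t)]
  [0, 0, exp(-t)]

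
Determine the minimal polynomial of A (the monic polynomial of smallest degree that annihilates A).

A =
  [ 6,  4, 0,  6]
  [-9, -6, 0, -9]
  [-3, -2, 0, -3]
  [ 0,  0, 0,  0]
x^2

The characteristic polynomial is χ_A(x) = x^4, so the eigenvalues are known. The minimal polynomial is
  m_A(x) = Π_λ (x − λ)^{k_λ}
where k_λ is the size of the *largest* Jordan block for λ (equivalently, the smallest k with (A − λI)^k v = 0 for every generalised eigenvector v of λ).

  λ = 0: largest Jordan block has size 2, contributing (x − 0)^2

So m_A(x) = x^2 = x^2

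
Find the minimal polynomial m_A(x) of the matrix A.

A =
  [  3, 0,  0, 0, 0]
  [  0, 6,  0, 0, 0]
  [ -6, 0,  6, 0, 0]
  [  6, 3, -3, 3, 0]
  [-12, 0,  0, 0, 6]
x^2 - 9*x + 18

The characteristic polynomial is χ_A(x) = (x - 6)^3*(x - 3)^2, so the eigenvalues are known. The minimal polynomial is
  m_A(x) = Π_λ (x − λ)^{k_λ}
where k_λ is the size of the *largest* Jordan block for λ (equivalently, the smallest k with (A − λI)^k v = 0 for every generalised eigenvector v of λ).

  λ = 3: largest Jordan block has size 1, contributing (x − 3)
  λ = 6: largest Jordan block has size 1, contributing (x − 6)

So m_A(x) = (x - 6)*(x - 3) = x^2 - 9*x + 18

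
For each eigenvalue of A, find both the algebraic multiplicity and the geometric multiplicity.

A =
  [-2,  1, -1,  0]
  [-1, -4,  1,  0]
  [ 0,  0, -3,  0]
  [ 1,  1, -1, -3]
λ = -3: alg = 4, geom = 3

Step 1 — factor the characteristic polynomial to read off the algebraic multiplicities:
  χ_A(x) = (x + 3)^4

Step 2 — compute geometric multiplicities via the rank-nullity identity g(λ) = n − rank(A − λI):
  rank(A − (-3)·I) = 1, so dim ker(A − (-3)·I) = n − 1 = 3

Summary:
  λ = -3: algebraic multiplicity = 4, geometric multiplicity = 3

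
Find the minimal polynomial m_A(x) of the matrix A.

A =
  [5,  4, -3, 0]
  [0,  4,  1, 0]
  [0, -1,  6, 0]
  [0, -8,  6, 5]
x^3 - 15*x^2 + 75*x - 125

The characteristic polynomial is χ_A(x) = (x - 5)^4, so the eigenvalues are known. The minimal polynomial is
  m_A(x) = Π_λ (x − λ)^{k_λ}
where k_λ is the size of the *largest* Jordan block for λ (equivalently, the smallest k with (A − λI)^k v = 0 for every generalised eigenvector v of λ).

  λ = 5: largest Jordan block has size 3, contributing (x − 5)^3

So m_A(x) = (x - 5)^3 = x^3 - 15*x^2 + 75*x - 125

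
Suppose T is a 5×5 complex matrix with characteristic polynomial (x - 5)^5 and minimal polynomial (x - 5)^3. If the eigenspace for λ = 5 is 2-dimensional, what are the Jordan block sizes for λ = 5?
Block sizes for λ = 5: [3, 2]

Step 1 — from the characteristic polynomial, algebraic multiplicity of λ = 5 is 5. From dim ker(T − (5)·I) = 2, there are exactly 2 Jordan blocks for λ = 5.
Step 2 — from the minimal polynomial, the factor (x − 5)^3 tells us the largest block for λ = 5 has size 3.
Step 3 — with total size 5, 2 blocks, and largest block 3, the block sizes (in nonincreasing order) are [3, 2].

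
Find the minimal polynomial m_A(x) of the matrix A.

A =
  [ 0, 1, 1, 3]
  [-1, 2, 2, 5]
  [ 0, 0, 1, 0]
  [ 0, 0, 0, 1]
x^3 - 3*x^2 + 3*x - 1

The characteristic polynomial is χ_A(x) = (x - 1)^4, so the eigenvalues are known. The minimal polynomial is
  m_A(x) = Π_λ (x − λ)^{k_λ}
where k_λ is the size of the *largest* Jordan block for λ (equivalently, the smallest k with (A − λI)^k v = 0 for every generalised eigenvector v of λ).

  λ = 1: largest Jordan block has size 3, contributing (x − 1)^3

So m_A(x) = (x - 1)^3 = x^3 - 3*x^2 + 3*x - 1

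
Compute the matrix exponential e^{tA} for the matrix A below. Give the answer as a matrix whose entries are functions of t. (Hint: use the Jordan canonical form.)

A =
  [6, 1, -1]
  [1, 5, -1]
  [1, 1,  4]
e^{tA} =
  [t^2*exp(5*t)/2 + t*exp(5*t) + exp(5*t), t*exp(5*t), -t^2*exp(5*t)/2 - t*exp(5*t)]
  [t*exp(5*t), exp(5*t), -t*exp(5*t)]
  [t^2*exp(5*t)/2 + t*exp(5*t), t*exp(5*t), -t^2*exp(5*t)/2 - t*exp(5*t) + exp(5*t)]

Strategy: write A = P · J · P⁻¹ where J is a Jordan canonical form, so e^{tA} = P · e^{tJ} · P⁻¹, and e^{tJ} can be computed block-by-block.

A has Jordan form
J =
  [5, 1, 0]
  [0, 5, 1]
  [0, 0, 5]
(up to reordering of blocks).

Per-block formulas:
  For a 3×3 Jordan block J_3(5): exp(t · J_3(5)) = e^(5t)·(I + t·N + (t^2/2)·N^2), where N is the 3×3 nilpotent shift.

After assembling e^{tJ} and conjugating by P, we get:

e^{tA} =
  [t^2*exp(5*t)/2 + t*exp(5*t) + exp(5*t), t*exp(5*t), -t^2*exp(5*t)/2 - t*exp(5*t)]
  [t*exp(5*t), exp(5*t), -t*exp(5*t)]
  [t^2*exp(5*t)/2 + t*exp(5*t), t*exp(5*t), -t^2*exp(5*t)/2 - t*exp(5*t) + exp(5*t)]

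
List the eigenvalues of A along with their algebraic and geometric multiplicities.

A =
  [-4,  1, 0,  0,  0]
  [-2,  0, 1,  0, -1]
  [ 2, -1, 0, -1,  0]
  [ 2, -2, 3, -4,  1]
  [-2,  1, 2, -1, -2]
λ = -2: alg = 5, geom = 2

Step 1 — factor the characteristic polynomial to read off the algebraic multiplicities:
  χ_A(x) = (x + 2)^5

Step 2 — compute geometric multiplicities via the rank-nullity identity g(λ) = n − rank(A − λI):
  rank(A − (-2)·I) = 3, so dim ker(A − (-2)·I) = n − 3 = 2

Summary:
  λ = -2: algebraic multiplicity = 5, geometric multiplicity = 2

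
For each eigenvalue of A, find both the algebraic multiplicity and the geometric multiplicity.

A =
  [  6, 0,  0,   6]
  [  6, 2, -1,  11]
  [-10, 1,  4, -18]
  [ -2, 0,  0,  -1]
λ = 2: alg = 1, geom = 1; λ = 3: alg = 3, geom = 1

Step 1 — factor the characteristic polynomial to read off the algebraic multiplicities:
  χ_A(x) = (x - 3)^3*(x - 2)

Step 2 — compute geometric multiplicities via the rank-nullity identity g(λ) = n − rank(A − λI):
  rank(A − (2)·I) = 3, so dim ker(A − (2)·I) = n − 3 = 1
  rank(A − (3)·I) = 3, so dim ker(A − (3)·I) = n − 3 = 1

Summary:
  λ = 2: algebraic multiplicity = 1, geometric multiplicity = 1
  λ = 3: algebraic multiplicity = 3, geometric multiplicity = 1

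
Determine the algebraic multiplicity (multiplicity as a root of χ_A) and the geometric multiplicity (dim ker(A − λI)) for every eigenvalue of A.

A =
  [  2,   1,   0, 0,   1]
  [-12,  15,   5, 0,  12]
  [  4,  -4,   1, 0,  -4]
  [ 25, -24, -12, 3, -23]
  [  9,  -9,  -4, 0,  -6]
λ = 3: alg = 5, geom = 2

Step 1 — factor the characteristic polynomial to read off the algebraic multiplicities:
  χ_A(x) = (x - 3)^5

Step 2 — compute geometric multiplicities via the rank-nullity identity g(λ) = n − rank(A − λI):
  rank(A − (3)·I) = 3, so dim ker(A − (3)·I) = n − 3 = 2

Summary:
  λ = 3: algebraic multiplicity = 5, geometric multiplicity = 2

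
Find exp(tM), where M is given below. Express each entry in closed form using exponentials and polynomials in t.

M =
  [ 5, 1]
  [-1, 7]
e^{tM} =
  [-t*exp(6*t) + exp(6*t), t*exp(6*t)]
  [-t*exp(6*t), t*exp(6*t) + exp(6*t)]

Strategy: write M = P · J · P⁻¹ where J is a Jordan canonical form, so e^{tM} = P · e^{tJ} · P⁻¹, and e^{tJ} can be computed block-by-block.

M has Jordan form
J =
  [6, 1]
  [0, 6]
(up to reordering of blocks).

Per-block formulas:
  For a 2×2 Jordan block J_2(6): exp(t · J_2(6)) = e^(6t)·(I + t·N), where N is the 2×2 nilpotent shift.

After assembling e^{tJ} and conjugating by P, we get:

e^{tM} =
  [-t*exp(6*t) + exp(6*t), t*exp(6*t)]
  [-t*exp(6*t), t*exp(6*t) + exp(6*t)]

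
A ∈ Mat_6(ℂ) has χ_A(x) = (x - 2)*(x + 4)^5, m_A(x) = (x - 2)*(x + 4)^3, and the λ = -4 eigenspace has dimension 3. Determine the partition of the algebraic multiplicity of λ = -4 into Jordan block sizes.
Block sizes for λ = -4: [3, 1, 1]

Step 1 — from the characteristic polynomial, algebraic multiplicity of λ = -4 is 5. From dim ker(A − (-4)·I) = 3, there are exactly 3 Jordan blocks for λ = -4.
Step 2 — from the minimal polynomial, the factor (x + 4)^3 tells us the largest block for λ = -4 has size 3.
Step 3 — with total size 5, 3 blocks, and largest block 3, the block sizes (in nonincreasing order) are [3, 1, 1].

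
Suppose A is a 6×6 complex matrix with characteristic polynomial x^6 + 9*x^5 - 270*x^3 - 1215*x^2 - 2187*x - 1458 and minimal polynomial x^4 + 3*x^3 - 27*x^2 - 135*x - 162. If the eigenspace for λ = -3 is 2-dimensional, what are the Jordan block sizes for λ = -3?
Block sizes for λ = -3: [3, 2]

Step 1 — from the characteristic polynomial, algebraic multiplicity of λ = -3 is 5. From dim ker(A − (-3)·I) = 2, there are exactly 2 Jordan blocks for λ = -3.
Step 2 — from the minimal polynomial, the factor (x + 3)^3 tells us the largest block for λ = -3 has size 3.
Step 3 — with total size 5, 2 blocks, and largest block 3, the block sizes (in nonincreasing order) are [3, 2].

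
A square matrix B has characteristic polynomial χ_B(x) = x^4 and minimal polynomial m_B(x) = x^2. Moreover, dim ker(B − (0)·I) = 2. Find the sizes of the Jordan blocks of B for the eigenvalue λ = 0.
Block sizes for λ = 0: [2, 2]

Step 1 — from the characteristic polynomial, algebraic multiplicity of λ = 0 is 4. From dim ker(B − (0)·I) = 2, there are exactly 2 Jordan blocks for λ = 0.
Step 2 — from the minimal polynomial, the factor (x − 0)^2 tells us the largest block for λ = 0 has size 2.
Step 3 — with total size 4, 2 blocks, and largest block 2, the block sizes (in nonincreasing order) are [2, 2].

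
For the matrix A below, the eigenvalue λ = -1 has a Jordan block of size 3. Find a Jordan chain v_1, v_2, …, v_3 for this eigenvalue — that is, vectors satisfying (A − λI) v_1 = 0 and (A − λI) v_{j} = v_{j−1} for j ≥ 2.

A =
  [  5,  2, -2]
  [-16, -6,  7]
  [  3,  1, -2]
A Jordan chain for λ = -1 of length 3:
v_1 = (-2, 5, -1)ᵀ
v_2 = (6, -16, 3)ᵀ
v_3 = (1, 0, 0)ᵀ

Let N = A − (-1)·I. We want v_3 with N^3 v_3 = 0 but N^2 v_3 ≠ 0; then v_{j-1} := N · v_j for j = 3, …, 2.

Pick v_3 = (1, 0, 0)ᵀ.
Then v_2 = N · v_3 = (6, -16, 3)ᵀ.
Then v_1 = N · v_2 = (-2, 5, -1)ᵀ.

Sanity check: (A − (-1)·I) v_1 = (0, 0, 0)ᵀ = 0. ✓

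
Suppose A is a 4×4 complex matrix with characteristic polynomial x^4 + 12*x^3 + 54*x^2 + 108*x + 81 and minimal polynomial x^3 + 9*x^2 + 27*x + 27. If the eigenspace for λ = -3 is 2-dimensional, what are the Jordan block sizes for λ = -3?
Block sizes for λ = -3: [3, 1]

Step 1 — from the characteristic polynomial, algebraic multiplicity of λ = -3 is 4. From dim ker(A − (-3)·I) = 2, there are exactly 2 Jordan blocks for λ = -3.
Step 2 — from the minimal polynomial, the factor (x + 3)^3 tells us the largest block for λ = -3 has size 3.
Step 3 — with total size 4, 2 blocks, and largest block 3, the block sizes (in nonincreasing order) are [3, 1].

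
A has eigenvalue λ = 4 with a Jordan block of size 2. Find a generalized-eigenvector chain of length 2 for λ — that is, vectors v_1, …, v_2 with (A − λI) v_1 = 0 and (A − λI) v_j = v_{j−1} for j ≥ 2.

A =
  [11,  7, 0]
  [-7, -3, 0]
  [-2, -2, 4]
A Jordan chain for λ = 4 of length 2:
v_1 = (7, -7, -2)ᵀ
v_2 = (1, 0, 0)ᵀ

Let N = A − (4)·I. We want v_2 with N^2 v_2 = 0 but N^1 v_2 ≠ 0; then v_{j-1} := N · v_j for j = 2, …, 2.

Pick v_2 = (1, 0, 0)ᵀ.
Then v_1 = N · v_2 = (7, -7, -2)ᵀ.

Sanity check: (A − (4)·I) v_1 = (0, 0, 0)ᵀ = 0. ✓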